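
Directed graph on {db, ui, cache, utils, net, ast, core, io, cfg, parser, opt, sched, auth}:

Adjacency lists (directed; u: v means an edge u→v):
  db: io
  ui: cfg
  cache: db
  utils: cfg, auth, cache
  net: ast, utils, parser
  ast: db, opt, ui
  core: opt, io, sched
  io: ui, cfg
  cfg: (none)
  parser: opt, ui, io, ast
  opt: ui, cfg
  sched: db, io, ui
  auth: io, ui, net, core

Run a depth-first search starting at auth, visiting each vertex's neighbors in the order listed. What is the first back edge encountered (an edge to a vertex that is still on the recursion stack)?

DFS from auth (visiting each vertex's neighbors in the order listed); mark gray on enter, black on exit:
auth gray
  io gray
    ui gray
      cfg gray
      cfg black
    ui black
    io→cfg: cfg black — skip
  io black
  auth→ui: ui black — skip
  net gray
    ast gray
      db gray
        db→io: io black — skip
      db black
      opt gray
        opt→ui: ui black — skip
        opt→cfg: cfg black — skip
      opt black
      ast→ui: ui black — skip
    ast black
    utils gray
      utils→cfg: cfg black — skip
      utils→auth: auth is gray → back edge
First back edge: utils → auth.

utils→auth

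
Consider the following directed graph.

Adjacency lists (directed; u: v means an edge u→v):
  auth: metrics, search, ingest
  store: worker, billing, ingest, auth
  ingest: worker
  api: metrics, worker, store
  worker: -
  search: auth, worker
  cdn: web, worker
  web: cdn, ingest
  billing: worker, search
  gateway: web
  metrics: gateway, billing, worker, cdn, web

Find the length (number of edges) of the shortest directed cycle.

2

For each vertex v, BFS finds the shortest path from v back to v.
The shortest such closed walk is auth → search → auth, length 2.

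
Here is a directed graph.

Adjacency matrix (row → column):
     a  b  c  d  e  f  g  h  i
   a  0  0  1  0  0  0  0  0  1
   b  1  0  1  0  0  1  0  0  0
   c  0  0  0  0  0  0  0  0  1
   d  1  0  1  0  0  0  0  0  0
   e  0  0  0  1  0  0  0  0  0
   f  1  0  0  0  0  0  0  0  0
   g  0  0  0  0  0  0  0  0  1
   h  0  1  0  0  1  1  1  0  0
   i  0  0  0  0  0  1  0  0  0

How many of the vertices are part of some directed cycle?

A vertex is on a directed cycle iff it belongs to a strongly connected component of size ≥ 2 (or has a self-loop).
The vertices on cycles are {a, c, f, i} — 4 in total.

4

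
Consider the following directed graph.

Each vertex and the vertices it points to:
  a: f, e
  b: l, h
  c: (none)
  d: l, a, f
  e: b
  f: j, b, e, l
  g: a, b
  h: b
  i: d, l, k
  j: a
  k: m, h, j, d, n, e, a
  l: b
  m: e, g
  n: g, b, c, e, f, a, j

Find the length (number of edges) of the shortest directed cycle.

2

For each vertex v, BFS finds the shortest path from v back to v.
The shortest such closed walk is h → b → h, length 2.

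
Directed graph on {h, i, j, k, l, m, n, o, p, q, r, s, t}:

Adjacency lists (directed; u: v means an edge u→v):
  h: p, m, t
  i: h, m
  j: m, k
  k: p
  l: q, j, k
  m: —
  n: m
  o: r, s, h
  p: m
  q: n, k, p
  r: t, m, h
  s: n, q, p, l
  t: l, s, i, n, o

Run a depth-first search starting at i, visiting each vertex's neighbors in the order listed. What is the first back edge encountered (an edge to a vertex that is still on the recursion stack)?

t->i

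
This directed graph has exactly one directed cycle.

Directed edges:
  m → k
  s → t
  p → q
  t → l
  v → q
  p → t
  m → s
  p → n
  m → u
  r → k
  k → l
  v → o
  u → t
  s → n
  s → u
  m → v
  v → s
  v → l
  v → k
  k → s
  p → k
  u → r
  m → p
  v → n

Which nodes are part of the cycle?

k, r, s, u

DFS with gray/black marking from s:
s gray
  n gray
  n black
  u gray
    t gray
      l gray
      l black
    t black
    r gray
      k gray
        k→l: l black — skip
        k→s: s is gray → back edge
Back edge closes the cycle s → u → r → k → s; its vertices are {k, r, s, u}.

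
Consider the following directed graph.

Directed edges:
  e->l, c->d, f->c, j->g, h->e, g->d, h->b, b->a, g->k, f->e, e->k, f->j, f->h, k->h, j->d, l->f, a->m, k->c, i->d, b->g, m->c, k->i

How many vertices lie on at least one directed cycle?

8

A vertex is on a directed cycle iff it belongs to a strongly connected component of size ≥ 2 (or has a self-loop).
The vertices on cycles are {b, e, f, g, h, j, k, l} — 8 in total.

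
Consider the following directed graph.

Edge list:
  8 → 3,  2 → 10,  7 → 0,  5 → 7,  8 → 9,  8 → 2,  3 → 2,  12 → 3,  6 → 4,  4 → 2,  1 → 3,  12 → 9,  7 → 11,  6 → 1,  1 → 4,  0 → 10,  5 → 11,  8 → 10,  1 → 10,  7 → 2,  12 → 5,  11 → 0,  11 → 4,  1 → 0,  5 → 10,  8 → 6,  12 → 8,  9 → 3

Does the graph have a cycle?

No

DFS with white/gray/black marking, starting from 8:
8 gray
  6 gray
    4 gray
      2 gray
        10 gray
        10 black
      2 black
    4 black
    1 gray
      1→4: 4 black — skip
      3 gray
        3→2: 2 black — skip
      3 black
      1→10: 10 black — skip
      0 gray
        0→10: 10 black — skip
      0 black
    1 black
  6 black
  8→10: 10 black — skip
  9 gray
    9→3: 3 black — skip
  9 black
  8→2: 2 black — skip
  8→3: 3 black — skip
8 black
5 gray
  11 gray
    11→4: 4 black — skip
    11→0: 0 black — skip
  11 black
  7 gray
    7→11: 11 black — skip
    7→0: 0 black — skip
    7→2: 2 black — skip
  7 black
  5→10: 10 black — skip
5 black
12 gray
  12→3: 3 black — skip
  12→9: 9 black — skip
  12→5: 5 black — skip
  12→8: 8 black — skip
12 black
Every edge goes to a white or black vertex — no back edge, so the graph is acyclic.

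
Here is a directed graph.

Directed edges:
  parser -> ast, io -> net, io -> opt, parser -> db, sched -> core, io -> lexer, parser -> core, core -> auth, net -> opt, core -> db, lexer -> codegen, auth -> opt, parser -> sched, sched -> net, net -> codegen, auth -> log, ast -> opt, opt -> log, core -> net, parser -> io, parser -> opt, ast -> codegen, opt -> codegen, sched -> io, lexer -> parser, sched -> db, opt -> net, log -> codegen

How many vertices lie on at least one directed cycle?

A vertex is on a directed cycle iff it belongs to a strongly connected component of size ≥ 2 (or has a self-loop).
The vertices on cycles are {io, net, opt, lexer, sched, parser} — 6 in total.

6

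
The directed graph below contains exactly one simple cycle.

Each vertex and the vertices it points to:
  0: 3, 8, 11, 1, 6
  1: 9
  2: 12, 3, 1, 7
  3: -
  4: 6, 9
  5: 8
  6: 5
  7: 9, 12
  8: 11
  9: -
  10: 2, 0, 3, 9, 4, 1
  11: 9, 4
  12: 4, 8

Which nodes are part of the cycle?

DFS with gray/black marking from 6:
6 gray
  5 gray
    8 gray
      11 gray
        9 gray
        9 black
        4 gray
          4→6: 6 is gray → back edge
Back edge closes the cycle 6 → 5 → 8 → 11 → 4 → 6; its vertices are {4, 5, 6, 8, 11}.

4, 5, 6, 8, 11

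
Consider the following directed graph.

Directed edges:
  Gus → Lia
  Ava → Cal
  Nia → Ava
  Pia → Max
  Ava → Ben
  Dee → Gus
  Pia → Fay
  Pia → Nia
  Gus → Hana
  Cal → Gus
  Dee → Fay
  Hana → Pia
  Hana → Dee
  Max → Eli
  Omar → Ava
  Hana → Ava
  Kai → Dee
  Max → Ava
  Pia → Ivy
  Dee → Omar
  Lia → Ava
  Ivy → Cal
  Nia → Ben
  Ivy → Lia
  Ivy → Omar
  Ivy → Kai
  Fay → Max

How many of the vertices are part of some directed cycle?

A vertex is on a directed cycle iff it belongs to a strongly connected component of size ≥ 2 (or has a self-loop).
The vertices on cycles are {Ava, Cal, Dee, Fay, Gus, Ivy, Kai, Lia, Max, Nia, Pia, Hana, Omar} — 13 in total.

13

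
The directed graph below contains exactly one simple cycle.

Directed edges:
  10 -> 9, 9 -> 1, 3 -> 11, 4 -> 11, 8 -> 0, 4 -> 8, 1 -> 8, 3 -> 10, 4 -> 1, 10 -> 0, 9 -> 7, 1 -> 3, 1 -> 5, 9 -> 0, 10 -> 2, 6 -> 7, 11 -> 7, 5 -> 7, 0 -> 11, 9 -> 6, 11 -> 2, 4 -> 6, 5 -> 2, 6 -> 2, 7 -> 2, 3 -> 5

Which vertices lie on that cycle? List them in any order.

DFS with gray/black marking from 1:
1 gray
  3 gray
    5 gray
      2 gray
      2 black
      7 gray
        7→2: 2 black — skip
      7 black
    5 black
    10 gray
      0 gray
        11 gray
          11→7: 7 black — skip
          11→2: 2 black — skip
        11 black
      0 black
      10→2: 2 black — skip
      9 gray
        9→0: 0 black — skip
        6 gray
          6→2: 2 black — skip
          6→7: 7 black — skip
        6 black
        9→1: 1 is gray → back edge
Back edge closes the cycle 1 → 3 → 10 → 9 → 1; its vertices are {1, 3, 9, 10}.

1, 3, 9, 10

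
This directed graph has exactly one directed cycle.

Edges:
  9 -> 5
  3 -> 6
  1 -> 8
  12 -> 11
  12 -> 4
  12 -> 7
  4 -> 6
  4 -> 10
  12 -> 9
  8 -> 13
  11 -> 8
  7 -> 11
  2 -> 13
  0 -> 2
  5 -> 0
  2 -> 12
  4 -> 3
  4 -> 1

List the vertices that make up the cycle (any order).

DFS with gray/black marking from 12:
12 gray
  11 gray
    8 gray
      13 gray
      13 black
    8 black
  11 black
  7 gray
    7→11: 11 black — skip
  7 black
  9 gray
    5 gray
      0 gray
        2 gray
          2→13: 13 black — skip
          2→12: 12 is gray → back edge
Back edge closes the cycle 12 → 9 → 5 → 0 → 2 → 12; its vertices are {0, 2, 5, 9, 12}.

0, 2, 5, 9, 12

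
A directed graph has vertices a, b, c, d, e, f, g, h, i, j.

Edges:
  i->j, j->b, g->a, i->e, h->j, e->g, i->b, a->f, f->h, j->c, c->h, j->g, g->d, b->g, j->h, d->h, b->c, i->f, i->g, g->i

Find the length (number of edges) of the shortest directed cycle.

2

For each vertex v, BFS finds the shortest path from v back to v.
The shortest such closed walk is i → g → i, length 2.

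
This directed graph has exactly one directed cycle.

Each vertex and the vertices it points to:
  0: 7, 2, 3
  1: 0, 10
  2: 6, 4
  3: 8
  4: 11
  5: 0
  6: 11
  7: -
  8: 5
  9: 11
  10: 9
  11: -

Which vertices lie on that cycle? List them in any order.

DFS with gray/black marking from 0:
0 gray
  7 gray
  7 black
  2 gray
    6 gray
      11 gray
      11 black
    6 black
    4 gray
      4→11: 11 black — skip
    4 black
  2 black
  3 gray
    8 gray
      5 gray
        5→0: 0 is gray → back edge
Back edge closes the cycle 0 → 3 → 8 → 5 → 0; its vertices are {0, 3, 5, 8}.

0, 3, 5, 8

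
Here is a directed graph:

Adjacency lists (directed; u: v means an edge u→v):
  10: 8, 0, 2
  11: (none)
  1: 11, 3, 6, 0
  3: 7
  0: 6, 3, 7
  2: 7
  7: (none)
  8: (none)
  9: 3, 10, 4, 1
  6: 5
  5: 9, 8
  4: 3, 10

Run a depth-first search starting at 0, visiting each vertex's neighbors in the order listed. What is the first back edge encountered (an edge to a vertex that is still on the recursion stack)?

10->0

DFS from 0 (visiting each vertex's neighbors in the order listed); mark gray on enter, black on exit:
0 gray
  6 gray
    5 gray
      9 gray
        3 gray
          7 gray
          7 black
        3 black
        10 gray
          8 gray
          8 black
          10→0: 0 is gray → back edge
First back edge: 10 → 0.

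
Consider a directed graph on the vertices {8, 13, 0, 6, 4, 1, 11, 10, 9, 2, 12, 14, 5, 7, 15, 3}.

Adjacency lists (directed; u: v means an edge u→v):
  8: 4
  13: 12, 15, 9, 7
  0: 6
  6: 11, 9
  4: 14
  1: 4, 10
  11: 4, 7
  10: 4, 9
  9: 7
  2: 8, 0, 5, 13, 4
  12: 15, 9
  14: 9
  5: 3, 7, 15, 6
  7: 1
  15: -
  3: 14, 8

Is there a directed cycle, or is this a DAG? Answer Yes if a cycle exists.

Yes

DFS with white/gray/black marking, starting from 9:
9 gray
  7 gray
    1 gray
      4 gray
        14 gray
          14→9: 9 is gray → back edge
Back edge found, so a cycle exists: 9 → 7 → 1 → 4 → 14 → 9.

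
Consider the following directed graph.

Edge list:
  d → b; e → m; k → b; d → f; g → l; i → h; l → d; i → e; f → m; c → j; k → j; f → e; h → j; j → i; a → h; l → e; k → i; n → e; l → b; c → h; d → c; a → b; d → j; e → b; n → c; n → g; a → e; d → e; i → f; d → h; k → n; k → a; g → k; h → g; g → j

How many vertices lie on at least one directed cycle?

A vertex is on a directed cycle iff it belongs to a strongly connected component of size ≥ 2 (or has a self-loop).
The vertices on cycles are {a, c, d, g, h, i, j, k, l, n} — 10 in total.

10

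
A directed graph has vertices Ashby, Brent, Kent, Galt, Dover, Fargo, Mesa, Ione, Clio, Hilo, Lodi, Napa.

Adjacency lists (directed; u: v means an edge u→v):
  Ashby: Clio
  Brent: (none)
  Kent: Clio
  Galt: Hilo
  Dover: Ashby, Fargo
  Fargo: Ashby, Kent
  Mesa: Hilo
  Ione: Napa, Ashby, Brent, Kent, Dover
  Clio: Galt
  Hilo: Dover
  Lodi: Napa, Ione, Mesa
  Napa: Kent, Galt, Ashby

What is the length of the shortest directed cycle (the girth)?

5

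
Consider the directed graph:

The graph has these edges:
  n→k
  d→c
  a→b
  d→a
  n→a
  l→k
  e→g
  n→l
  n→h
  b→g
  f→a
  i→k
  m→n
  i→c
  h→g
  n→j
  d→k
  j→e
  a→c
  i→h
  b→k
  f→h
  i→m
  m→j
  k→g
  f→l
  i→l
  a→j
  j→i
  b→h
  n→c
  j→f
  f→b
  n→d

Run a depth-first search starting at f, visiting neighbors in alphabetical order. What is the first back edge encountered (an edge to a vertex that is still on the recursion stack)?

DFS from f (visiting neighbors in alphabetical order); mark gray on enter, black on exit:
f gray
  a gray
    b gray
      g gray
      g black
      h gray
        h→g: g black — skip
      h black
      k gray
        k→g: g black — skip
      k black
    b black
    c gray
    c black
    j gray
      e gray
        e→g: g black — skip
      e black
      j→f: f is gray → back edge
First back edge: j → f.

j->f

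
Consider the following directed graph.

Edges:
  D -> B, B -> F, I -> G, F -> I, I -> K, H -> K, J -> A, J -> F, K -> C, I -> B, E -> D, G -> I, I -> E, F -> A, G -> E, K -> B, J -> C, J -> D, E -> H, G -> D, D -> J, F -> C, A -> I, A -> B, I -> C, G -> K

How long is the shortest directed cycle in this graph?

For each vertex v, BFS finds the shortest path from v back to v.
The shortest such closed walk is J → D → J, length 2.

2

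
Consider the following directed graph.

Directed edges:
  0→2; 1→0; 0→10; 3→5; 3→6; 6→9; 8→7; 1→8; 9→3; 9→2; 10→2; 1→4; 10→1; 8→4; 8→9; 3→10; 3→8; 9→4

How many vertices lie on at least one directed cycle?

7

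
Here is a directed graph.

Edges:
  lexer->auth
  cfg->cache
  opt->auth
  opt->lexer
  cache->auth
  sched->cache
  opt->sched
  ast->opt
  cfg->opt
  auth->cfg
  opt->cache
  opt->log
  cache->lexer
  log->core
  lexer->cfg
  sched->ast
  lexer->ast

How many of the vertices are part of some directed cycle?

7

A vertex is on a directed cycle iff it belongs to a strongly connected component of size ≥ 2 (or has a self-loop).
The vertices on cycles are {ast, cfg, opt, auth, cache, lexer, sched} — 7 in total.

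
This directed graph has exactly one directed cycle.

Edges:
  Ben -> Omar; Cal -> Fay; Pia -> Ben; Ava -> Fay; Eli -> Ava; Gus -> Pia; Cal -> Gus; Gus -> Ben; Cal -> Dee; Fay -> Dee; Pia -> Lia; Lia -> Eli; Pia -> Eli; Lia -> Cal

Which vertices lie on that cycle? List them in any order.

DFS with gray/black marking from Pia:
Pia gray
  Eli gray
    Ava gray
      Fay gray
        Dee gray
        Dee black
      Fay black
    Ava black
  Eli black
  Lia gray
    Lia→Eli: Eli black — skip
    Cal gray
      Cal→Fay: Fay black — skip
      Cal→Dee: Dee black — skip
      Gus gray
        Gus→Pia: Pia is gray → back edge
Back edge closes the cycle Pia → Lia → Cal → Gus → Pia; its vertices are {Cal, Gus, Lia, Pia}.

Cal, Gus, Lia, Pia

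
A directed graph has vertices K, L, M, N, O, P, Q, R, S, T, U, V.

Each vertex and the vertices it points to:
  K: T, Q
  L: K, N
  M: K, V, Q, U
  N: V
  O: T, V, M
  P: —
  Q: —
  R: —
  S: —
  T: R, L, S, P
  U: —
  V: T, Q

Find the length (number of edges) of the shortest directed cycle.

3

For each vertex v, BFS finds the shortest path from v back to v.
The shortest such closed walk is T → L → K → T, length 3.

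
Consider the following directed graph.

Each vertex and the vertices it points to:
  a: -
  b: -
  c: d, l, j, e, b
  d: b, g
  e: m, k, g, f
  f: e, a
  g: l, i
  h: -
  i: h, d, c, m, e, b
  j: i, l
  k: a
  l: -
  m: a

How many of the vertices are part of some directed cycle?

7

A vertex is on a directed cycle iff it belongs to a strongly connected component of size ≥ 2 (or has a self-loop).
The vertices on cycles are {c, d, e, f, g, i, j} — 7 in total.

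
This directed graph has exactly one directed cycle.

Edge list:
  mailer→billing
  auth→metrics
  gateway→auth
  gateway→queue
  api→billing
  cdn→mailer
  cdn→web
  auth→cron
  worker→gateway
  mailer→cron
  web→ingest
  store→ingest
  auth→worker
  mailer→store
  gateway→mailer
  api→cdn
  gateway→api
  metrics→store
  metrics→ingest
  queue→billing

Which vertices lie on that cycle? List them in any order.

auth, worker, gateway

DFS with gray/black marking from gateway:
gateway gray
  mailer gray
    cron gray
    cron black
    store gray
      ingest gray
      ingest black
    store black
    billing gray
    billing black
  mailer black
  api gray
    api→billing: billing black — skip
    cdn gray
      web gray
        web→ingest: ingest black — skip
      web black
      cdn→mailer: mailer black — skip
    cdn black
  api black
  queue gray
    queue→billing: billing black — skip
  queue black
  auth gray
    metrics gray
      metrics→store: store black — skip
      metrics→ingest: ingest black — skip
    metrics black
    worker gray
      worker→gateway: gateway is gray → back edge
Back edge closes the cycle gateway → auth → worker → gateway; its vertices are {auth, worker, gateway}.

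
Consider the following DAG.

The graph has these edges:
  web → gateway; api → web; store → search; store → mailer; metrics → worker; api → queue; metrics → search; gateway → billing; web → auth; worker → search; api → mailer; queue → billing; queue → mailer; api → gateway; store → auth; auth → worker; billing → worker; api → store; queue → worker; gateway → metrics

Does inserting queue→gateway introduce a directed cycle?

No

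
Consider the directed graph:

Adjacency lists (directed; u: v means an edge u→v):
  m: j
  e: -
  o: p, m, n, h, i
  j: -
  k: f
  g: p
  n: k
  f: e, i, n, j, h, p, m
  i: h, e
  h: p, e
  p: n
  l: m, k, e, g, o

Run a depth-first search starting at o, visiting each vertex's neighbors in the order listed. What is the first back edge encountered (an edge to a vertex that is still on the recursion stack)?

DFS from o (visiting each vertex's neighbors in the order listed); mark gray on enter, black on exit:
o gray
  p gray
    n gray
      k gray
        f gray
          e gray
          e black
          i gray
            h gray
              h→p: p is gray → back edge
First back edge: h → p.

h->p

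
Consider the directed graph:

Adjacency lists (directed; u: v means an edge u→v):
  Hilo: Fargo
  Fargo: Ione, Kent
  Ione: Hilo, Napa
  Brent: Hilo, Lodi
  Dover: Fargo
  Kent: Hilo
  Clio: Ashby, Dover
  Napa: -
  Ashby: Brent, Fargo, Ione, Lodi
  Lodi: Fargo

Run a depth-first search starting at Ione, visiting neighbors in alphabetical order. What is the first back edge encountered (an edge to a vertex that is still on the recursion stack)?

DFS from Ione (visiting neighbors in alphabetical order); mark gray on enter, black on exit:
Ione gray
  Hilo gray
    Fargo gray
      Fargo→Ione: Ione is gray → back edge
First back edge: Fargo → Ione.

Fargo->Ione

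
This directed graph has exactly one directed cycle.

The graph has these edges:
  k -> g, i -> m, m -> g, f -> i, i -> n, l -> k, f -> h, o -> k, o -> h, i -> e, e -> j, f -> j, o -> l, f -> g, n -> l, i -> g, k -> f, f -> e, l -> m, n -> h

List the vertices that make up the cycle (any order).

f, i, k, l, n

DFS with gray/black marking from l:
l gray
  k gray
    g gray
    g black
    f gray
      i gray
        e gray
          j gray
          j black
        e black
        n gray
          n→l: l is gray → back edge
Back edge closes the cycle l → k → f → i → n → l; its vertices are {f, i, k, l, n}.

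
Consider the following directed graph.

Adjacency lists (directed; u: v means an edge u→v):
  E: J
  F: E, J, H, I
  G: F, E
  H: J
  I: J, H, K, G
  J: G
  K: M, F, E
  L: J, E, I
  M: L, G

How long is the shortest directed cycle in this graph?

For each vertex v, BFS finds the shortest path from v back to v.
The shortest such closed walk is I → G → F → I, length 3.

3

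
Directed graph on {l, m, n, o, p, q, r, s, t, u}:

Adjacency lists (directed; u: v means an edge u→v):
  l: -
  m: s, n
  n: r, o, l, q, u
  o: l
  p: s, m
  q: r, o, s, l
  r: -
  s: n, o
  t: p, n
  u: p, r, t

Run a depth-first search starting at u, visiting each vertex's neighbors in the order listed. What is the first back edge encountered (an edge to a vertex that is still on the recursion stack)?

q->s

DFS from u (visiting each vertex's neighbors in the order listed); mark gray on enter, black on exit:
u gray
  p gray
    s gray
      n gray
        r gray
        r black
        o gray
          l gray
          l black
        o black
        n→l: l black — skip
        q gray
          q→r: r black — skip
          q→o: o black — skip
          q→s: s is gray → back edge
First back edge: q → s.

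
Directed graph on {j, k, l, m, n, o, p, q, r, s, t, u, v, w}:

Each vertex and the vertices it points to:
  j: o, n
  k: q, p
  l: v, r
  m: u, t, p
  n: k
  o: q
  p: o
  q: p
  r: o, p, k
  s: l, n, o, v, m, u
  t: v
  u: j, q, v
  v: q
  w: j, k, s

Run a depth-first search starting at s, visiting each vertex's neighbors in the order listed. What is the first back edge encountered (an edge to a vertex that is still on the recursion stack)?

o→q

DFS from s (visiting each vertex's neighbors in the order listed); mark gray on enter, black on exit:
s gray
  l gray
    v gray
      q gray
        p gray
          o gray
            o→q: q is gray → back edge
First back edge: o → q.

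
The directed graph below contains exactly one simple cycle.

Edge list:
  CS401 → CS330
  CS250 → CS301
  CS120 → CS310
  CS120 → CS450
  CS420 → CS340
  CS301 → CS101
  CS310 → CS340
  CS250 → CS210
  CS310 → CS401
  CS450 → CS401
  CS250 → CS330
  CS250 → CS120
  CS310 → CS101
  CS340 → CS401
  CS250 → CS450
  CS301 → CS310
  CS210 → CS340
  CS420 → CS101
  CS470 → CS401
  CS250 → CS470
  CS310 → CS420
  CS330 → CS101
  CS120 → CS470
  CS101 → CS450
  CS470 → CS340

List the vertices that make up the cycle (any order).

CS101, CS330, CS401, CS450

DFS with gray/black marking from CS330:
CS330 gray
  CS101 gray
    CS450 gray
      CS401 gray
        CS401→CS330: CS330 is gray → back edge
Back edge closes the cycle CS330 → CS101 → CS450 → CS401 → CS330; its vertices are {CS101, CS330, CS401, CS450}.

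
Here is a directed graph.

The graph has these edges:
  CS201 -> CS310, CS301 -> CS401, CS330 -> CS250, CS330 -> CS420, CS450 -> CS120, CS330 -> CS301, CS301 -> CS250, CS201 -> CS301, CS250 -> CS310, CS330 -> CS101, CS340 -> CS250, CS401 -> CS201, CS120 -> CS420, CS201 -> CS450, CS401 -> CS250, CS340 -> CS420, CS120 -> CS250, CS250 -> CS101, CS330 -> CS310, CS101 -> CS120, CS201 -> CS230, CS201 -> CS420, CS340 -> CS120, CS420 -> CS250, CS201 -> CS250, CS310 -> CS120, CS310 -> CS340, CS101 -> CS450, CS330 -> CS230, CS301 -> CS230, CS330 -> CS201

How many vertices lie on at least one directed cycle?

10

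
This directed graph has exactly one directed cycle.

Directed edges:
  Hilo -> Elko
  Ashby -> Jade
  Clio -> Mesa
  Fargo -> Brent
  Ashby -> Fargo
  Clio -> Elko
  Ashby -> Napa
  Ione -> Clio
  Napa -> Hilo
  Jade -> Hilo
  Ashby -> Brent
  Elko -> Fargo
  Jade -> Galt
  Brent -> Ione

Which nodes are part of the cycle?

DFS with gray/black marking from Brent:
Brent gray
  Ione gray
    Clio gray
      Elko gray
        Fargo gray
          Fargo→Brent: Brent is gray → back edge
Back edge closes the cycle Brent → Ione → Clio → Elko → Fargo → Brent; its vertices are {Clio, Elko, Ione, Brent, Fargo}.

Clio, Elko, Ione, Brent, Fargo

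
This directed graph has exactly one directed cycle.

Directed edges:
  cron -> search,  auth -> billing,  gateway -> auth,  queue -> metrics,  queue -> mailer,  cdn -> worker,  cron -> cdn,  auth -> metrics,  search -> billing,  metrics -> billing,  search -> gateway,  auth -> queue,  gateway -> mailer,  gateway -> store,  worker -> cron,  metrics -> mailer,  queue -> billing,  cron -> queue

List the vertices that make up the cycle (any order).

cdn, cron, worker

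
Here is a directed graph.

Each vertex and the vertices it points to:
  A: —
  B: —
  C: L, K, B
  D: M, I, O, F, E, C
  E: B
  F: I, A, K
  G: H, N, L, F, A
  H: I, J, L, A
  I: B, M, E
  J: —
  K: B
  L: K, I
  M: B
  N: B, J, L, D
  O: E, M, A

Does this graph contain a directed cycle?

No

DFS with white/gray/black marking, starting from D:
D gray
  M gray
    B gray
    B black
  M black
  I gray
    I→B: B black — skip
    I→M: M black — skip
    E gray
      E→B: B black — skip
    E black
  I black
  O gray
    O→E: E black — skip
    O→M: M black — skip
    A gray
    A black
  O black
  F gray
    F→I: I black — skip
    F→A: A black — skip
    K gray
      K→B: B black — skip
    K black
  F black
  D→E: E black — skip
  C gray
    L gray
      L→K: K black — skip
      L→I: I black — skip
    L black
    C→K: K black — skip
    C→B: B black — skip
  C black
D black
G gray
  H gray
    H→I: I black — skip
    J gray
    J black
    H→L: L black — skip
    H→A: A black — skip
  H black
  N gray
    N→B: B black — skip
    N→J: J black — skip
    N→L: L black — skip
    N→D: D black — skip
  N black
  G→L: L black — skip
  G→F: F black — skip
  G→A: A black — skip
G black
Every edge goes to a white or black vertex — no back edge, so the graph is acyclic.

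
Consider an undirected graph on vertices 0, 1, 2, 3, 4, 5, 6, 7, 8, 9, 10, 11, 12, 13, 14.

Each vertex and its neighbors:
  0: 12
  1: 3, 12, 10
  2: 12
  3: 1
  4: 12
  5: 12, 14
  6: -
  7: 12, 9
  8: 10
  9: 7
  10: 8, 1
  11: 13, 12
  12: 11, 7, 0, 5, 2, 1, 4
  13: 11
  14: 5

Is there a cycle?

No

DFS, tracking each vertex's parent; an edge to a visited non-parent vertex closes a cycle.
Start from 12:
visit 12 (parent –)
  visit 11 (parent 12)
    visit 13 (parent 11)
      13–11: parent, skip
    11–12: parent, skip
  visit 7 (parent 12)
    7–12: parent, skip
    visit 9 (parent 7)
      9–7: parent, skip
  visit 0 (parent 12)
    0–12: parent, skip
  visit 5 (parent 12)
    5–12: parent, skip
    visit 14 (parent 5)
      14–5: parent, skip
  visit 2 (parent 12)
    2–12: parent, skip
  visit 1 (parent 12)
    visit 3 (parent 1)
      3–1: parent, skip
    1–12: parent, skip
    visit 10 (parent 1)
      visit 8 (parent 10)
        8–10: parent, skip
      10–1: parent, skip
  visit 4 (parent 12)
    4–12: parent, skip
visit 6 (parent –)
No non-parent visited neighbor found — the graph is a forest.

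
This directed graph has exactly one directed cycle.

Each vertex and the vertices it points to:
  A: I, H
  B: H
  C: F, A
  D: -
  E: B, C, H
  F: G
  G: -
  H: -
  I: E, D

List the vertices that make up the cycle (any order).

DFS with gray/black marking from C:
C gray
  F gray
    G gray
    G black
  F black
  A gray
    I gray
      E gray
        B gray
          H gray
          H black
        B black
        E→C: C is gray → back edge
Back edge closes the cycle C → A → I → E → C; its vertices are {A, C, E, I}.

A, C, E, I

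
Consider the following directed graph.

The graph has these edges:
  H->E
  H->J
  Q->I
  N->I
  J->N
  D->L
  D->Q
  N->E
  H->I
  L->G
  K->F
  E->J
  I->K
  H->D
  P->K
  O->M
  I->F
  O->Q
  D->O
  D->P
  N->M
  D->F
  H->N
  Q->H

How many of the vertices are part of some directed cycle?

A vertex is on a directed cycle iff it belongs to a strongly connected component of size ≥ 2 (or has a self-loop).
The vertices on cycles are {D, E, H, J, N, O, Q} — 7 in total.

7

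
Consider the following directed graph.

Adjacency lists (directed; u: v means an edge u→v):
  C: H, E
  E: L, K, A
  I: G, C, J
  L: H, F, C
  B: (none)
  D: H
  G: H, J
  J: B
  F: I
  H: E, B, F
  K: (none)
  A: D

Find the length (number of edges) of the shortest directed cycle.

3

For each vertex v, BFS finds the shortest path from v back to v.
The shortest such closed walk is E → L → H → E, length 3.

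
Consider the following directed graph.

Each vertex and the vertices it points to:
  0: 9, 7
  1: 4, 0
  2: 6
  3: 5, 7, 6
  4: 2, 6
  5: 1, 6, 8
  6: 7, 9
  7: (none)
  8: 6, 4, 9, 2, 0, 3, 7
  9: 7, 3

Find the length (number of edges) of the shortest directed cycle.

3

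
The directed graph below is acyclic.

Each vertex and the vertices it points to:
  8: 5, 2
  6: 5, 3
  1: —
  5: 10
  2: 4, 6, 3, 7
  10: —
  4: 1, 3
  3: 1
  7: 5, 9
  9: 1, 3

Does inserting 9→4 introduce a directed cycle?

Adding 9→4 creates a cycle iff 4 can already reach 9.
Explore from 4: no path reaches 9. The graph stays acyclic.

No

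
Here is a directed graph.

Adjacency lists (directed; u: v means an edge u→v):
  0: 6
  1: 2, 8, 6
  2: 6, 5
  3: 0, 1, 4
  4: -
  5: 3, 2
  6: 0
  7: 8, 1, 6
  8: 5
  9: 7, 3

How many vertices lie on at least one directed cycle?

7

A vertex is on a directed cycle iff it belongs to a strongly connected component of size ≥ 2 (or has a self-loop).
The vertices on cycles are {0, 1, 2, 3, 5, 6, 8} — 7 in total.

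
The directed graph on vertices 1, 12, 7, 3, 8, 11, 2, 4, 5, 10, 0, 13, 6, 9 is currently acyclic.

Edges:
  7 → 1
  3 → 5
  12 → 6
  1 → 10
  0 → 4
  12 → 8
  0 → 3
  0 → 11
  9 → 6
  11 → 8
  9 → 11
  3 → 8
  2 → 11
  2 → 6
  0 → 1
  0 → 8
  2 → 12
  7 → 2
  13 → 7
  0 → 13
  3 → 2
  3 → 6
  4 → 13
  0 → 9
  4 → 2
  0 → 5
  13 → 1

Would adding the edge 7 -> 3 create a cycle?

Adding 7→3 creates a cycle iff 3 can already reach 7.
Explore from 3: no path reaches 7. The graph stays acyclic.

No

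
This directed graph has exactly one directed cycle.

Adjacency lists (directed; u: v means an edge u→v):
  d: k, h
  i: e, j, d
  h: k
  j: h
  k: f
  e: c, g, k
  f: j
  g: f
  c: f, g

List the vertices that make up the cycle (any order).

f, h, j, k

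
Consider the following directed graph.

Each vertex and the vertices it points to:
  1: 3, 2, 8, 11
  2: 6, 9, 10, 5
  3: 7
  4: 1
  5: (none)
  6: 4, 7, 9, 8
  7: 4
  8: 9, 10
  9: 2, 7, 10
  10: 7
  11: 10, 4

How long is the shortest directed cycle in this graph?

For each vertex v, BFS finds the shortest path from v back to v.
The shortest such closed walk is 2 → 9 → 2, length 2.

2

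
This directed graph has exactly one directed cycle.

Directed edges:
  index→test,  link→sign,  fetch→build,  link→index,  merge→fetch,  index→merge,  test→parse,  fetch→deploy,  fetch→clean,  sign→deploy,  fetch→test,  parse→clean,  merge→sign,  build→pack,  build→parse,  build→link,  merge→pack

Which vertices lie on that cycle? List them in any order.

link, build, fetch, index, merge

DFS with gray/black marking from index:
index gray
  test gray
    parse gray
      clean gray
      clean black
    parse black
  test black
  merge gray
    fetch gray
      fetch→test: test black — skip
      fetch→clean: clean black — skip
      build gray
        pack gray
        pack black
        link gray
          link→index: index is gray → back edge
Back edge closes the cycle index → merge → fetch → build → link → index; its vertices are {link, build, fetch, index, merge}.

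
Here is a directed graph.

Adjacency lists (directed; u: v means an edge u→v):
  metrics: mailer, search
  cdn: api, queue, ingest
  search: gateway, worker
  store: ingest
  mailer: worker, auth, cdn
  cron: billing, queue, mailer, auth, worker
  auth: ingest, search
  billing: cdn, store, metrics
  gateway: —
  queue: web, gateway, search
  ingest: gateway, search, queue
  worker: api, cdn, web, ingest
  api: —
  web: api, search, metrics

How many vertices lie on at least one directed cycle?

9

A vertex is on a directed cycle iff it belongs to a strongly connected component of size ≥ 2 (or has a self-loop).
The vertices on cycles are {cdn, web, auth, queue, ingest, mailer, search, worker, metrics} — 9 in total.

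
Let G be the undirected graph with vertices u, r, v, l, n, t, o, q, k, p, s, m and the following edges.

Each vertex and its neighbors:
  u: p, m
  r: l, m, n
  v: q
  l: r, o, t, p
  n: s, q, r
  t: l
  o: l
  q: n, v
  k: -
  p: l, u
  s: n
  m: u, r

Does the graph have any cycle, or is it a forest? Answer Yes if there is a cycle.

DFS, tracking each vertex's parent; an edge to a visited non-parent vertex closes a cycle.
Start from q:
visit q (parent –)
  visit n (parent q)
    visit s (parent n)
      s–n: parent, skip
    n–q: parent, skip
    visit r (parent n)
      visit l (parent r)
        l–r: parent, skip
        visit o (parent l)
          o–l: parent, skip
        visit t (parent l)
          t–l: parent, skip
        visit p (parent l)
          p–l: parent, skip
          visit u (parent p)
            u–p: parent, skip
            visit m (parent u)
              m–u: parent, skip
              m–r: r visited and ≠ parent → cycle
Cycle: r – l – p – u – m – r.

Yes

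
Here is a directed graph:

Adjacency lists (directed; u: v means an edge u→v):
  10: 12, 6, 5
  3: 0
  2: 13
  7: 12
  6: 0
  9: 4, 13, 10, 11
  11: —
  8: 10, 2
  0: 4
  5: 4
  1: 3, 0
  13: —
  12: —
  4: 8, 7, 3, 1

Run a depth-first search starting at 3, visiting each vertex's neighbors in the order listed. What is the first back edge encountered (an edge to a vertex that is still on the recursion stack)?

6→0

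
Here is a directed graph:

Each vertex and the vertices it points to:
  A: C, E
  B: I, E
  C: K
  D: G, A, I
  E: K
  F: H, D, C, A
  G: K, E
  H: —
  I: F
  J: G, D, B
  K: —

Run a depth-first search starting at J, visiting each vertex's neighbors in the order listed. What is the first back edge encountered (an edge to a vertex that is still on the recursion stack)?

DFS from J (visiting each vertex's neighbors in the order listed); mark gray on enter, black on exit:
J gray
  G gray
    K gray
    K black
    E gray
      E→K: K black — skip
    E black
  G black
  D gray
    D→G: G black — skip
    A gray
      C gray
        C→K: K black — skip
      C black
      A→E: E black — skip
    A black
    I gray
      F gray
        H gray
        H black
        F→D: D is gray → back edge
First back edge: F → D.

F→D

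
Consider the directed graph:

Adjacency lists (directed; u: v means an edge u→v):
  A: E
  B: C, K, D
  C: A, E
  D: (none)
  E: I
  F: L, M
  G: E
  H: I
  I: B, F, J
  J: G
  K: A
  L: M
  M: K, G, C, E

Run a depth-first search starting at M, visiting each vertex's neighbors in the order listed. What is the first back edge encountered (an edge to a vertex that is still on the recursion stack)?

DFS from M (visiting each vertex's neighbors in the order listed); mark gray on enter, black on exit:
M gray
  K gray
    A gray
      E gray
        I gray
          B gray
            C gray
              C→A: A is gray → back edge
First back edge: C → A.

C→A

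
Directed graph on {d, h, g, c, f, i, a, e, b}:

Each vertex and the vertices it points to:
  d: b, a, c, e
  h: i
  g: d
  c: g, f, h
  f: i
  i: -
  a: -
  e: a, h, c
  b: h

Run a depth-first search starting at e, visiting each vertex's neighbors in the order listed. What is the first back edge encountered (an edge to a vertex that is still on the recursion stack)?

d→c

DFS from e (visiting each vertex's neighbors in the order listed); mark gray on enter, black on exit:
e gray
  a gray
  a black
  h gray
    i gray
    i black
  h black
  c gray
    g gray
      d gray
        b gray
          b→h: h black — skip
        b black
        d→a: a black — skip
        d→c: c is gray → back edge
First back edge: d → c.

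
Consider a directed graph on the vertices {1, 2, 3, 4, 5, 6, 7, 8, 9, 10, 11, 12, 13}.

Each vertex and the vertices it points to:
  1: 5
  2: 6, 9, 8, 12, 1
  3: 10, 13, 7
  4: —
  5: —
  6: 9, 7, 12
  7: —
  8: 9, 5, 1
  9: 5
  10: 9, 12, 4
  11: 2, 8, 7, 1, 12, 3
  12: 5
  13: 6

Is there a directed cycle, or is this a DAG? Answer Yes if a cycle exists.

No

DFS with white/gray/black marking, starting from 3:
3 gray
  10 gray
    9 gray
      5 gray
      5 black
    9 black
    12 gray
      12→5: 5 black — skip
    12 black
    4 gray
    4 black
  10 black
  13 gray
    6 gray
      6→9: 9 black — skip
      7 gray
      7 black
      6→12: 12 black — skip
    6 black
  13 black
  3→7: 7 black — skip
3 black
1 gray
  1→5: 5 black — skip
1 black
2 gray
  2→6: 6 black — skip
  2→9: 9 black — skip
  8 gray
    8→9: 9 black — skip
    8→5: 5 black — skip
    8→1: 1 black — skip
  8 black
  2→12: 12 black — skip
  2→1: 1 black — skip
2 black
11 gray
  11→2: 2 black — skip
  11→8: 8 black — skip
  11→7: 7 black — skip
  11→1: 1 black — skip
  11→12: 12 black — skip
  11→3: 3 black — skip
11 black
Every edge goes to a white or black vertex — no back edge, so the graph is acyclic.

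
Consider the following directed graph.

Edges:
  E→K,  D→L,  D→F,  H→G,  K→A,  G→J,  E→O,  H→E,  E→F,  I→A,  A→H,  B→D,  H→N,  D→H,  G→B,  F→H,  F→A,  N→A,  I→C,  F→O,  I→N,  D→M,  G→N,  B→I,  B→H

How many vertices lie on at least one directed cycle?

10

A vertex is on a directed cycle iff it belongs to a strongly connected component of size ≥ 2 (or has a self-loop).
The vertices on cycles are {A, B, D, E, F, G, H, I, K, N} — 10 in total.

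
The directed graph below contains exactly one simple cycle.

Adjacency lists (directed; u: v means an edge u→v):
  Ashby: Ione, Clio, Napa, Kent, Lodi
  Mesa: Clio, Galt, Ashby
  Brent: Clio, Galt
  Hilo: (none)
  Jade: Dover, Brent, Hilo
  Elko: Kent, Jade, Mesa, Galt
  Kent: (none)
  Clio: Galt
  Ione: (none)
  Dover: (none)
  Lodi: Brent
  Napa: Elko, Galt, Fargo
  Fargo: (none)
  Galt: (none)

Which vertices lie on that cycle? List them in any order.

Elko, Mesa, Napa, Ashby

DFS with gray/black marking from Ashby:
Ashby gray
  Ione gray
  Ione black
  Clio gray
    Galt gray
    Galt black
  Clio black
  Napa gray
    Elko gray
      Kent gray
      Kent black
      Jade gray
        Dover gray
        Dover black
        Brent gray
          Brent→Clio: Clio black — skip
          Brent→Galt: Galt black — skip
        Brent black
        Hilo gray
        Hilo black
      Jade black
      Mesa gray
        Mesa→Clio: Clio black — skip
        Mesa→Galt: Galt black — skip
        Mesa→Ashby: Ashby is gray → back edge
Back edge closes the cycle Ashby → Napa → Elko → Mesa → Ashby; its vertices are {Elko, Mesa, Napa, Ashby}.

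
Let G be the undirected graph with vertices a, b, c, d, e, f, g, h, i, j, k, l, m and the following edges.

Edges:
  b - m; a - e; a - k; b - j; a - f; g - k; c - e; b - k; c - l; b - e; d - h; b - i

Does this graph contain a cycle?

DFS, tracking each vertex's parent; an edge to a visited non-parent vertex closes a cycle.
Start from g:
visit g (parent –)
  visit k (parent g)
    visit a (parent k)
      visit e (parent a)
        e–a: parent, skip
        visit b (parent e)
          visit m (parent b)
            m–b: parent, skip
          b–k: k visited and ≠ parent → cycle
Cycle: k – a – e – b – k.

Yes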